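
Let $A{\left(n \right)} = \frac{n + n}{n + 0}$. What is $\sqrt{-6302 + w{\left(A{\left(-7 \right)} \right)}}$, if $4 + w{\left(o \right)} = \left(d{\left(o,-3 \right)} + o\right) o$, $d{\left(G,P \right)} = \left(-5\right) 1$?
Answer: $2 i \sqrt{1578} \approx 79.448 i$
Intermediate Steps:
$d{\left(G,P \right)} = -5$
$A{\left(n \right)} = 2$ ($A{\left(n \right)} = \frac{2 n}{n} = 2$)
$w{\left(o \right)} = -4 + o \left(-5 + o\right)$ ($w{\left(o \right)} = -4 + \left(-5 + o\right) o = -4 + o \left(-5 + o\right)$)
$\sqrt{-6302 + w{\left(A{\left(-7 \right)} \right)}} = \sqrt{-6302 - \left(14 - 4\right)} = \sqrt{-6302 - 10} = \sqrt{-6312} = 2 i \sqrt{1578}$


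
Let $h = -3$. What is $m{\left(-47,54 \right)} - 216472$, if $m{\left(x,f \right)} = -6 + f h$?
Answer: $-216640$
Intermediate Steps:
$m{\left(x,f \right)} = -6 - 3 f$ ($m{\left(x,f \right)} = -6 + f \left(-3\right) = -6 - 3 f$)
$m{\left(-47,54 \right)} - 216472 = \left(-6 - 162\right) - 216472 = -168 - 216472 = -216640$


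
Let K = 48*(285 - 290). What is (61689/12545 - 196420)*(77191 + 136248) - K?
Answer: -525919500877829/12545 ≈ -4.1923e+10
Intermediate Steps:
K = -240 (K = 48*(-5) = -240)
(61689/12545 - 196420)*(77191 + 136248) - K = (61689/12545 - 196420)*(77191 + 136248) - 1*(-240) = (61689*(1/12545) - 196420)*213439 + 240 = (61689/12545 - 196420)*213439 + 240 = -2464027211/12545*213439 + 240 = -525919503888629/12545 + 240 = -525919500877829/12545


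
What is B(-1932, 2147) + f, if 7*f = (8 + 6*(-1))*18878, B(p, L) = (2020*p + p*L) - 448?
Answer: -56319888/7 ≈ -8.0457e+6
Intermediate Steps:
B(p, L) = -448 + 2020*p + L*p (B(p, L) = (2020*p + L*p) - 448 = -448 + 2020*p + L*p)
f = 37756/7 (f = ((8 + 6*(-1))*18878)/7 = ((8 - 6)*18878)/7 = (2*18878)/7 = (⅐)*37756 = 37756/7 ≈ 5393.7)
B(-1932, 2147) + f = (-448 + 2020*(-1932) + 2147*(-1932)) + 37756/7 = (-448 - 3902640 - 4148004) + 37756/7 = -8051092 + 37756/7 = -56319888/7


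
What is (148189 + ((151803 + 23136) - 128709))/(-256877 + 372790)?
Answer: 194419/115913 ≈ 1.6773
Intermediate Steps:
(148189 + ((151803 + 23136) - 128709))/(-256877 + 372790) = (148189 + (174939 - 128709))/115913 = (148189 + 46230)*(1/115913) = 194419*(1/115913) = 194419/115913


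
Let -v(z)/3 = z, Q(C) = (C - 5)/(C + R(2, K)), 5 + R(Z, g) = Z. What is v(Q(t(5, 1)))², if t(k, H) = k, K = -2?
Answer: 0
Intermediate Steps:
R(Z, g) = -5 + Z
Q(C) = (-5 + C)/(-3 + C) (Q(C) = (C - 5)/(C + (-5 + 2)) = (-5 + C)/(C - 3) = (-5 + C)/(-3 + C))
v(z) = -3*z
v(Q(t(5, 1)))² = (-3*(-5 + 5)/(-3 + 5))² = (-3*0/2)² = (-3*0)² = 0² = 0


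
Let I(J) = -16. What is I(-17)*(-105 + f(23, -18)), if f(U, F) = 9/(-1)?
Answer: 1824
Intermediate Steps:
f(U, F) = -9 (f(U, F) = 9*(-1) = -9)
I(-17)*(-105 + f(23, -18)) = -16*(-105 - 9) = -16*(-114) = 1824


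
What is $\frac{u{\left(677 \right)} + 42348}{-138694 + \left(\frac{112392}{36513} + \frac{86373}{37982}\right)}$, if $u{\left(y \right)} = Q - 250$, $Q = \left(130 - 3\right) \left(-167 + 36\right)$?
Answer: $- \frac{560480173002}{3052992314497} \approx -0.18358$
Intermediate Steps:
$Q = -16637$ ($Q = 127 \left(-131\right) = -16637$)
$u{\left(y \right)} = -16887$ ($u{\left(y \right)} = -16637 - 250 = -16887$)
$\frac{u{\left(677 \right)} + 42348}{-138694 + \left(\frac{112392}{36513} + \frac{86373}{37982}\right)} = \frac{-16887 + 42348}{-138694 + \left(\frac{112392}{36513} + \frac{86373}{37982}\right)} = \frac{25461}{-138694 + \left(112392 \cdot \frac{1}{36513} + 86373 \cdot \frac{1}{37982}\right)} = \frac{25461}{-138694 + \left(\frac{12488}{4057} + \frac{12339}{5426}\right)} = \frac{25461}{-138694 + \frac{117819211}{22013282}} = \frac{25461}{- \frac{3052992314497}{22013282}} = 25461 \left(- \frac{22013282}{3052992314497}\right) = - \frac{560480173002}{3052992314497}$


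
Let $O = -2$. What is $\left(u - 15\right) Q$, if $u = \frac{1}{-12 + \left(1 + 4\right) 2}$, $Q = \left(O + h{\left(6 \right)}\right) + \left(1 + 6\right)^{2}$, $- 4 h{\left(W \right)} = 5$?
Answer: $- \frac{5673}{8} \approx -709.13$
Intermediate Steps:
$h{\left(W \right)} = - \frac{5}{4}$ ($h{\left(W \right)} = \left(- \frac{1}{4}\right) 5 = - \frac{5}{4}$)
$Q = \frac{183}{4}$ ($Q = \left(-2 - \frac{5}{4}\right) + \left(1 + 6\right)^{2} = - \frac{13}{4} + 7^{2} = - \frac{13}{4} + 49 = \frac{183}{4} \approx 45.75$)
$u = - \frac{1}{2}$ ($u = \frac{1}{-12 + 5 \cdot 2} = \frac{1}{-12 + 10} = \frac{1}{-2} = - \frac{1}{2} \approx -0.5$)
$\left(u - 15\right) Q = \left(- \frac{1}{2} - 15\right) \frac{183}{4} = \left(- \frac{31}{2}\right) \frac{183}{4} = - \frac{5673}{8}$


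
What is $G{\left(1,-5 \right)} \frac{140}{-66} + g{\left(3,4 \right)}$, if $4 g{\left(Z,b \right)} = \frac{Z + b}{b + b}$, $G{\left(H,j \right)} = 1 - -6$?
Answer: $- \frac{15449}{1056} \approx -14.63$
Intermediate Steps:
$G{\left(H,j \right)} = 7$ ($G{\left(H,j \right)} = 1 + 6 = 7$)
$g{\left(Z,b \right)} = \frac{Z + b}{8 b}$ ($g{\left(Z,b \right)} = \frac{\left(Z + b\right) \frac{1}{b + b}}{4} = \frac{\left(Z + b\right) \frac{1}{2 b}}{4} = \frac{\frac{1}{2} \frac{1}{b} \left(Z + b\right)}{4} = \frac{Z + b}{8 b}$)
$G{\left(1,-5 \right)} \frac{140}{-66} + g{\left(3,4 \right)} = 7 \frac{140}{-66} + \frac{3 + 4}{8 \cdot 4} = 7 \cdot 140 \left(- \frac{1}{66}\right) + \frac{1}{8} \cdot \frac{1}{4} \cdot 7 = 7 \left(- \frac{70}{33}\right) + \frac{7}{32} = - \frac{490}{33} + \frac{7}{32} = - \frac{15449}{1056}$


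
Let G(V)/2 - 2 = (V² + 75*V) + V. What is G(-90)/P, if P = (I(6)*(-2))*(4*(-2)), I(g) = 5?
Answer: 631/20 ≈ 31.550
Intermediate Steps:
G(V) = 4 + 2*V² + 152*V (G(V) = 4 + 2*((V² + 75*V) + V) = 4 + 2*(V² + 76*V) = 4 + (2*V² + 152*V) = 4 + 2*V² + 152*V)
P = 80 (P = (5*(-2))*(4*(-2)) = -10*(-8) = 80)
G(-90)/P = (4 + 2*(-90)² + 152*(-90))/80 = (4 + 2*8100 - 13680)*(1/80) = (4 + 16200 - 13680)*(1/80) = 2524*(1/80) = 631/20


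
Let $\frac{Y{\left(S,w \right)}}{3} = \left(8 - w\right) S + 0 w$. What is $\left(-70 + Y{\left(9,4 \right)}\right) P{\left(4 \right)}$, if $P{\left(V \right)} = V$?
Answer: $152$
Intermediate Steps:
$Y{\left(S,w \right)} = 3 S \left(8 - w\right)$ ($Y{\left(S,w \right)} = 3 \left(\left(8 - w\right) S + 0 w\right) = 3 \left(S \left(8 - w\right) + 0\right) = 3 S \left(8 - w\right)$)
$\left(-70 + Y{\left(9,4 \right)}\right) P{\left(4 \right)} = \left(-70 + 3 \cdot 9 \left(8 - 4\right)\right) 4 = \left(-70 + 3 \cdot 9 \cdot 4\right) 4 = \left(-70 + 108\right) 4 = 38 \cdot 4 = 152$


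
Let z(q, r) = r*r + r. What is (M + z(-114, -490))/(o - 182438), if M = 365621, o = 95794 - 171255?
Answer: -605231/257899 ≈ -2.3468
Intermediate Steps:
z(q, r) = r + r² (z(q, r) = r² + r = r + r²)
o = -75461
(M + z(-114, -490))/(o - 182438) = (365621 - 490*(1 - 490))/(-75461 - 182438) = (365621 - 490*(-489))/(-257899) = (365621 + 239610)*(-1/257899) = 605231*(-1/257899) = -605231/257899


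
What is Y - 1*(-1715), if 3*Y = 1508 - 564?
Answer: 6089/3 ≈ 2029.7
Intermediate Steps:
Y = 944/3 (Y = (1508 - 564)/3 = (⅓)*944 = 944/3 ≈ 314.67)
Y - 1*(-1715) = 944/3 - 1*(-1715) = 944/3 + 1715 = 6089/3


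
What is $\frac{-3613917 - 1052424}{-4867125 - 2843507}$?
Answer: $\frac{4666341}{7710632} \approx 0.60518$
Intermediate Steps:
$\frac{-3613917 - 1052424}{-4867125 - 2843507} = - \frac{4666341}{-7710632} = \left(-4666341\right) \left(- \frac{1}{7710632}\right) = \frac{4666341}{7710632}$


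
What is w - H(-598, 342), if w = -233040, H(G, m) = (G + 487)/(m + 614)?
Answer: -222786129/956 ≈ -2.3304e+5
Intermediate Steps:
H(G, m) = (487 + G)/(614 + m)
w - H(-598, 342) = -233040 - (487 - 598)/(614 + 342) = -233040 - (-111)/956 = -233040 - 1*(-111/956) = -233040 + 111/956 = -222786129/956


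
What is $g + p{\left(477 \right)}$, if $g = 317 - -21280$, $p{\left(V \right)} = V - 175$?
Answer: $21899$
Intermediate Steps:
$p{\left(V \right)} = -175 + V$
$g = 21597$ ($g = 317 + 21280 = 21597$)
$g + p{\left(477 \right)} = 21597 + \left(-175 + 477\right) = 21597 + 302 = 21899$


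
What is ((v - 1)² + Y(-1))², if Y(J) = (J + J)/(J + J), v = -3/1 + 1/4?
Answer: 58081/256 ≈ 226.88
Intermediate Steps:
v = -11/4 (v = -3*1 + 1*(¼) = -3 + ¼ = -11/4 ≈ -2.7500)
Y(J) = 1 (Y(J) = (2*J)/((2*J)) = (2*J)*(1/(2*J)) = 1)
((v - 1)² + Y(-1))² = ((-11/4 - 1)² + 1)² = ((-15/4)² + 1)² = (225/16 + 1)² = (241/16)² = 58081/256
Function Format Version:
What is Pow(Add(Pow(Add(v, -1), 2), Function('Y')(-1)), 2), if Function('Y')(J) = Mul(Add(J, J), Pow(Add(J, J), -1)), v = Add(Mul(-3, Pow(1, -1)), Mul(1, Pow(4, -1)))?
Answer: Rational(58081, 256) ≈ 226.88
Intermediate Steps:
v = Rational(-11, 4) (v = Add(Mul(-3, 1), Mul(1, Rational(1, 4))) = Add(-3, Rational(1, 4)) = Rational(-11, 4) ≈ -2.7500)
Function('Y')(J) = 1 (Function('Y')(J) = Mul(Mul(2, J), Pow(Mul(2, J), -1)) = Mul(Mul(2, J), Mul(Rational(1, 2), Pow(J, -1))) = 1)
Pow(Add(Pow(Add(v, -1), 2), Function('Y')(-1)), 2) = Pow(Add(Pow(Add(Rational(-11, 4), -1), 2), 1), 2) = Pow(Add(Pow(Rational(-15, 4), 2), 1), 2) = Pow(Add(Rational(225, 16), 1), 2) = Pow(Rational(241, 16), 2) = Rational(58081, 256)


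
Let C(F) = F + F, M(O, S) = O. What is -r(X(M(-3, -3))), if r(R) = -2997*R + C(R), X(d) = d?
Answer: -8985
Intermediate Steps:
C(F) = 2*F
r(R) = -2995*R (r(R) = -2997*R + 2*R = -2995*R)
-r(X(M(-3, -3))) = -(-2995)*(-3) = -1*8985 = -8985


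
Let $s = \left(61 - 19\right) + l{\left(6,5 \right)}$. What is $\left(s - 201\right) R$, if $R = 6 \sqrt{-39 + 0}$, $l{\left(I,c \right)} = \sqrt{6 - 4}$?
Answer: $6 i \sqrt{39} \left(-159 + \sqrt{2}\right) \approx - 5904.7 i$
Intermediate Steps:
$l{\left(I,c \right)} = \sqrt{2}$
$R = 6 i \sqrt{39}$ ($R = 6 \sqrt{-39} = 6 i \sqrt{39} \approx 37.47 i$)
$s = 42 + \sqrt{2}$ ($s = \left(61 - 19\right) + \sqrt{2} = 42 + \sqrt{2} \approx 43.414$)
$\left(s - 201\right) R = \left(\left(42 + \sqrt{2}\right) - 201\right) 6 i \sqrt{39} = \left(-159 + \sqrt{2}\right) 6 i \sqrt{39} = 6 i \sqrt{39} \left(-159 + \sqrt{2}\right)$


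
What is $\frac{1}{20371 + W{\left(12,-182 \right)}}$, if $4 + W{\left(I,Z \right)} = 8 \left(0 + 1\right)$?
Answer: $\frac{1}{20375} \approx 4.908 \cdot 10^{-5}$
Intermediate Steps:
$W{\left(I,Z \right)} = 4$ ($W{\left(I,Z \right)} = -4 + 8 \left(0 + 1\right) = -4 + 8 \cdot 1 = -4 + 8 = 4$)
$\frac{1}{20371 + W{\left(12,-182 \right)}} = \frac{1}{20371 + 4} = \frac{1}{20375}$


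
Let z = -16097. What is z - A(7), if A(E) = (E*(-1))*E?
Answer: -16048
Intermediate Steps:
A(E) = -E**2 (A(E) = (-E)*E = -E**2)
z - A(7) = -16097 - (-1)*7**2 = -16097 - (-1)*49 = -16097 - 1*(-49) = -16097 + 49 = -16048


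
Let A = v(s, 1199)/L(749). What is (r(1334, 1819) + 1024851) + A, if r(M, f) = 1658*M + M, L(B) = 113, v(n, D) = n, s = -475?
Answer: 365888666/113 ≈ 3.2380e+6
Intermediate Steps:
r(M, f) = 1659*M
A = -475/113 ≈ -4.2035
(r(1334, 1819) + 1024851) + A = (1659*1334 + 1024851) - 475/113 = (2213106 + 1024851) - 475/113 = 3237957 - 475/113 = 365888666/113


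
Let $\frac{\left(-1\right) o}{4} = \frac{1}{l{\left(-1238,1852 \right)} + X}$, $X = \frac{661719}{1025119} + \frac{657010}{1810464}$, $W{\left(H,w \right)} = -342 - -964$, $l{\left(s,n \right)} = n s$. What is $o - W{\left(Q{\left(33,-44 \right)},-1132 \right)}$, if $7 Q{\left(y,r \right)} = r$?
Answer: $- \frac{1323384367952304528478}{2127627607177148905} \approx -622.0$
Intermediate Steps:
$Q{\left(y,r \right)} = \frac{r}{7}$
$W{\left(H,w \right)} = 622$ ($W{\left(H,w \right)} = -342 + 964 = 622$)
$X = \frac{935765930903}{927970522608}$ ($X = 661719 \cdot \frac{1}{1025119} + 657010 \cdot \frac{1}{1810464} = \frac{661719}{1025119} + \frac{328505}{905232} = \frac{935765930903}{927970522608} \approx 1.0084$)
$o = \frac{3711882090432}{2127627607177148905}$ ($o = - \frac{4}{1852 \left(-1238\right) + \frac{935765930903}{927970522608}} = - \frac{4}{-2292776 + \frac{935765930903}{927970522608}} = - \frac{4}{- \frac{2127627607177148905}{927970522608}} = \left(-4\right) \left(- \frac{927970522608}{2127627607177148905}\right) = \frac{3711882090432}{2127627607177148905} \approx 1.7446 \cdot 10^{-6}$)
$o - W{\left(Q{\left(33,-44 \right)},-1132 \right)} = \frac{3711882090432}{2127627607177148905} - 622 = - \frac{1323384367952304528478}{2127627607177148905}$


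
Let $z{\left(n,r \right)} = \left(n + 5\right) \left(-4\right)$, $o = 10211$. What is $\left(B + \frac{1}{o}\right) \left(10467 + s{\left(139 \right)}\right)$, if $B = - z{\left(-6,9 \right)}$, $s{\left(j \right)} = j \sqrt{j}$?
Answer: $- \frac{427503681}{10211} - \frac{5677177 \sqrt{139}}{10211} \approx -48422.0$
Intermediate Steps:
$s{\left(j \right)} = j^{\frac{3}{2}}$
$z{\left(n,r \right)} = -20 - 4 n$ ($z{\left(n,r \right)} = \left(5 + n\right) \left(-4\right) = -20 - 4 n$)
$B = -4$ ($B = - (-20 - -24) = - (-20 + 24) = \left(-1\right) 4 = -4$)
$\left(B + \frac{1}{o}\right) \left(10467 + s{\left(139 \right)}\right) = \left(-4 + \frac{1}{10211}\right) \left(10467 + 139^{\frac{3}{2}}\right) = \left(-4 + \frac{1}{10211}\right) \left(10467 + 139 \sqrt{139}\right) = - \frac{40843 \left(10467 + 139 \sqrt{139}\right)}{10211} = - \frac{427503681}{10211} - \frac{5677177 \sqrt{139}}{10211}$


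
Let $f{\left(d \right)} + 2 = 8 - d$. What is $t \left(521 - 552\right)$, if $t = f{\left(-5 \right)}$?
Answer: $-341$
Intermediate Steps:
$f{\left(d \right)} = 6 - d$ ($f{\left(d \right)} = -2 - \left(-8 + d\right) = 6 - d$)
$t = 11$ ($t = 6 - -5 = 6 + 5 = 11$)
$t \left(521 - 552\right) = 11 \left(521 - 552\right) = 11 \left(-31\right) = -341$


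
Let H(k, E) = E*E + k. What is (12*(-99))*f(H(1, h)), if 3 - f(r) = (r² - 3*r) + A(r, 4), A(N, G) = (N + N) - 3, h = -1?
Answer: -4752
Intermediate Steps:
H(k, E) = k + E² (H(k, E) = E² + k = k + E²)
A(N, G) = -3 + 2*N (A(N, G) = 2*N - 3 = -3 + 2*N)
f(r) = 6 + r - r² (f(r) = 3 - ((r² - 3*r) + (-3 + 2*r)) = 3 - (-3 + r² - r) = 3 + (3 + r - r²) = 6 + r - r²)
(12*(-99))*f(H(1, h)) = (12*(-99))*(6 + (1 + (-1)²) - (1 + (-1)²)²) = -1188*(6 + (1 + 1) - (1 + 1)²) = -1188*(6 + 2 - 1*2²) = -1188*(6 + 2 - 1*4) = -1188*(6 + 2 - 4) = -1188*4 = -4752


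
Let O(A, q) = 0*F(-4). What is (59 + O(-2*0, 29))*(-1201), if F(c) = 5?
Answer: -70859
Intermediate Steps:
O(A, q) = 0 (O(A, q) = 0*5 = 0)
(59 + O(-2*0, 29))*(-1201) = (59 + 0)*(-1201) = 59*(-1201) = -70859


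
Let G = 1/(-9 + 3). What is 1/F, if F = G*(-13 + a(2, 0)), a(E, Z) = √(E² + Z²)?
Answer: 6/11 ≈ 0.54545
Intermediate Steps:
G = -⅙ (G = 1/(-6) = -⅙ ≈ -0.16667)
F = 11/6 (F = -(-13 + √(2² + 0²))/6 = -(-13 + √(4 + 0))/6 = -(-13 + √4)/6 = -(-13 + 2)/6 = -⅙*(-11) = 11/6 ≈ 1.8333)
1/F = 1/(11/6) = 6/11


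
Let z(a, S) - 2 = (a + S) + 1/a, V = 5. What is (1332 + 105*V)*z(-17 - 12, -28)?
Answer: -2963772/29 ≈ -1.0220e+5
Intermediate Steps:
z(a, S) = 2 + S + a + 1/a (z(a, S) = 2 + ((a + S) + 1/a) = 2 + ((S + a) + 1/a) = 2 + (S + a + 1/a) = 2 + S + a + 1/a)
(1332 + 105*V)*z(-17 - 12, -28) = (1332 + 105*5)*(2 - 28 + (-17 - 12) + 1/(-17 - 12)) = (1332 + 525)*(2 - 28 - 29 + 1/(-29)) = 1857*(2 - 28 - 29 - 1/29) = 1857*(-1596/29) = -2963772/29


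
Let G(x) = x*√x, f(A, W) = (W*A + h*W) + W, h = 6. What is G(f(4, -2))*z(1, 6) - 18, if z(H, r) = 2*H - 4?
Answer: -18 + 44*I*√22 ≈ -18.0 + 206.38*I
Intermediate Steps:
z(H, r) = -4 + 2*H
f(A, W) = 7*W + A*W (f(A, W) = (W*A + 6*W) + W = (A*W + 6*W) + W = (6*W + A*W) + W = 7*W + A*W)
G(x) = x^(3/2)
G(f(4, -2))*z(1, 6) - 18 = (-2*(7 + 4))^(3/2)*(-4 + 2*1) - 18 = (-2*11)^(3/2)*(-4 + 2) - 18 = (-22)^(3/2)*(-2) - 18 = -22*I*√22*(-2) - 18 = 44*I*√22 - 18 = -18 + 44*I*√22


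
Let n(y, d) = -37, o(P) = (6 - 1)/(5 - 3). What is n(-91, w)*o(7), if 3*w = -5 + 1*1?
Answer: -185/2 ≈ -92.500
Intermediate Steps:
o(P) = 5/2
w = -4/3 (w = (-5 + 1*1)/3 = (-5 + 1)/3 = (⅓)*(-4) = -4/3 ≈ -1.3333)
n(-91, w)*o(7) = -37*5/2 = -185/2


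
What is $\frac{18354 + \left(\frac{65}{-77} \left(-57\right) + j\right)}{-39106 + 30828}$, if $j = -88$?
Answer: $- \frac{1410187}{637406} \approx -2.2124$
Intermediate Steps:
$\frac{18354 + \left(\frac{65}{-77} \left(-57\right) + j\right)}{-39106 + 30828} = \frac{18354 - \left(88 - \frac{65}{-77} \left(-57\right)\right)}{-39106 + 30828} = \frac{18354 - \left(88 - 65 \left(- \frac{1}{77}\right) \left(-57\right)\right)}{-8278} = \left(18354 - \frac{3071}{77}\right) \left(- \frac{1}{8278}\right) = \frac{1410187}{77} \left(- \frac{1}{8278}\right) = - \frac{1410187}{637406}$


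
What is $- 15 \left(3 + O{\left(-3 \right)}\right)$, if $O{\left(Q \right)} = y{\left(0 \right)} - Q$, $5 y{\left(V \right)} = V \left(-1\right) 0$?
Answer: $-90$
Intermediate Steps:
$y{\left(V \right)} = 0$ ($y{\left(V \right)} = \frac{V \left(-1\right) 0}{5} = \frac{- V 0}{5} = \frac{1}{5} \cdot 0 = 0$)
$O{\left(Q \right)} = - Q$ ($O{\left(Q \right)} = 0 - Q = - Q$)
$- 15 \left(3 + O{\left(-3 \right)}\right) = - 15 \left(3 - -3\right) = - 15 \left(3 + 3\right) = \left(-15\right) 6 = -90$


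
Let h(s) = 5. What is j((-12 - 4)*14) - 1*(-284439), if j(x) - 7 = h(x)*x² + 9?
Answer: 535335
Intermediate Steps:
j(x) = 16 + 5*x² (j(x) = 7 + (5*x² + 9) = 7 + (9 + 5*x²) = 16 + 5*x²)
j((-12 - 4)*14) - 1*(-284439) = (16 + 5*((-12 - 4)*14)²) - 1*(-284439) = (16 + 5*(-16*14)²) + 284439 = (16 + 5*(-224)²) + 284439 = (16 + 5*50176) + 284439 = (16 + 250880) + 284439 = 250896 + 284439 = 535335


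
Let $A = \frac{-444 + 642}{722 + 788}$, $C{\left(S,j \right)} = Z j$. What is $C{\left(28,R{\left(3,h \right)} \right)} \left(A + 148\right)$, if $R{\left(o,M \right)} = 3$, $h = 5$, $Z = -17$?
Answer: $- \frac{5703789}{755} \approx -7554.7$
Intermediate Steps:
$C{\left(S,j \right)} = - 17 j$
$A = \frac{99}{755}$ ($A = \frac{198}{1510} = 198 \cdot \frac{1}{1510} = \frac{99}{755} \approx 0.13113$)
$C{\left(28,R{\left(3,h \right)} \right)} \left(A + 148\right) = \left(-17\right) 3 \left(\frac{99}{755} + 148\right) = \left(-51\right) \frac{111839}{755} = - \frac{5703789}{755}$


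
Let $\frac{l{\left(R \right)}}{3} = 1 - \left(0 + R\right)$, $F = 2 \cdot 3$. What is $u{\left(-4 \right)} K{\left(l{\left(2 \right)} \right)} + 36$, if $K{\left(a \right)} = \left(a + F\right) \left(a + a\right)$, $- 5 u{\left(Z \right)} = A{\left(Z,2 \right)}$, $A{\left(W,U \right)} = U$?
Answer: $\frac{216}{5} \approx 43.2$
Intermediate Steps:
$F = 6$
$u{\left(Z \right)} = - \frac{2}{5}$ ($u{\left(Z \right)} = \left(- \frac{1}{5}\right) 2 = - \frac{2}{5}$)
$l{\left(R \right)} = 3 - 3 R$ ($l{\left(R \right)} = 3 \left(1 - \left(0 + R\right)\right) = 3 \left(1 - R\right) = 3 - 3 R$)
$K{\left(a \right)} = 2 a \left(6 + a\right)$ ($K{\left(a \right)} = \left(a + 6\right) \left(a + a\right) = \left(6 + a\right) 2 a = 2 a \left(6 + a\right)$)
$u{\left(-4 \right)} K{\left(l{\left(2 \right)} \right)} + 36 = - \frac{2 \cdot 2 \left(3 - 6\right) \left(6 + \left(3 - 6\right)\right)}{5} + 36 = - \frac{2 \cdot 2 \left(-3\right) \left(6 - 3\right)}{5} + 36 = - \frac{2 \cdot 2 \left(-3\right) 3}{5} + 36 = \left(- \frac{2}{5}\right) \left(-18\right) + 36 = \frac{36}{5} + 36 = \frac{216}{5}$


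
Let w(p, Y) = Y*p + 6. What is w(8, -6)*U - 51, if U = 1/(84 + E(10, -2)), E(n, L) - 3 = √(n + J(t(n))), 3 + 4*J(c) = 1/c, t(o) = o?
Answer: -15567999/302389 + 84*√3710/302389 ≈ -51.466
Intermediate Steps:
J(c) = -¾ + 1/(4*c)
w(p, Y) = 6 + Y*p
E(n, L) = 3 + √(n + (1 - 3*n)/(4*n))
U = 1/(87 + √3710/20) (U = 1/(84 + (3 + √(-3 + 1/10 + 4*10)/2)) = 1/(84 + (3 + √(-3 + ⅒ + 40)/2)) = 1/(84 + (3 + √(371/10)/2)) = 1/(84 + (3 + (√3710/10)/2)) = 1/(84 + (3 + √3710/20)) = 1/(87 + √3710/20) ≈ 0.011105)
w(8, -6)*U - 51 = (6 - 6*8)*(3480/302389 - 2*√3710/302389) - 51 = (6 - 48)*(3480/302389 - 2*√3710/302389) - 51 = -42*(3480/302389 - 2*√3710/302389) - 51 = (-146160/302389 + 84*√3710/302389) - 51 = -15567999/302389 + 84*√3710/302389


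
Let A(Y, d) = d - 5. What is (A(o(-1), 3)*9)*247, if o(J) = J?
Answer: -4446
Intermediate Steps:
A(Y, d) = -5 + d
(A(o(-1), 3)*9)*247 = ((-5 + 3)*9)*247 = -2*9*247 = -18*247 = -4446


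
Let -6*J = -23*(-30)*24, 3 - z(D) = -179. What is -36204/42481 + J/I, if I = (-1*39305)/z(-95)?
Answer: 569030220/47706163 ≈ 11.928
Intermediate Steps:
z(D) = 182 (z(D) = 3 - 1*(-179) = 3 + 179 = 182)
J = -2760 (J = -(-23*(-30))*24/6 = -115*24 = -⅙*16560 = -2760)
I = -5615/26 (I = -1*39305/182 = -39305*1/182 = -5615/26 ≈ -215.96)
-36204/42481 + J/I = -36204/42481 - 2760/(-5615/26) = -36204*1/42481 - 2760*(-26/5615) = -36204/42481 + 14352/1123 = 569030220/47706163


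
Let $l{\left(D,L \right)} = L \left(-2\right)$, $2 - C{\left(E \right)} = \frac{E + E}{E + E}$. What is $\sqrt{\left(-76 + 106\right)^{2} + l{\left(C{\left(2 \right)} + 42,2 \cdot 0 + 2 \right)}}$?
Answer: $8 \sqrt{14} \approx 29.933$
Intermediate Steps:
$C{\left(E \right)} = 1$ ($C{\left(E \right)} = 2 - \frac{E + E}{E + E} = 2 - \frac{2 E}{2 E} = 2 - 2 E \frac{1}{2 E} = 2 - 1 = 1$)
$l{\left(D,L \right)} = - 2 L$
$\sqrt{\left(-76 + 106\right)^{2} + l{\left(C{\left(2 \right)} + 42,2 \cdot 0 + 2 \right)}} = \sqrt{\left(-76 + 106\right)^{2} - 2 \left(2 \cdot 0 + 2\right)} = \sqrt{30^{2} - 2 \left(0 + 2\right)} = \sqrt{900 - 4} = \sqrt{896} = 8 \sqrt{14}$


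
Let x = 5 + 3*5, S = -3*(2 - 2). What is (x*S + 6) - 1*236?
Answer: -230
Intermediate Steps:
S = 0 (S = -3*0 = 0)
x = 20 (x = 5 + 15 = 20)
(x*S + 6) - 1*236 = (20*0 + 6) - 1*236 = (0 + 6) - 236 = 6 - 236 = -230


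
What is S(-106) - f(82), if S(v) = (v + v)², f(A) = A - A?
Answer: 44944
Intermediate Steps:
f(A) = 0
S(v) = 4*v² (S(v) = (2*v)² = 4*v²)
S(-106) - f(82) = 4*(-106)² - 1*0 = 4*11236 + 0 = 44944 + 0 = 44944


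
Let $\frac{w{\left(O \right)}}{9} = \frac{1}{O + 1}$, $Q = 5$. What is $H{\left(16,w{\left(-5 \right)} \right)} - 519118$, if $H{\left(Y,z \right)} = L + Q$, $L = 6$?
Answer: $-519107$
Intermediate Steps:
$w{\left(O \right)} = \frac{9}{1 + O}$ ($w{\left(O \right)} = \frac{9}{O + 1} = \frac{9}{1 + O}$)
$H{\left(Y,z \right)} = 11$ ($H{\left(Y,z \right)} = 6 + 5 = 11$)
$H{\left(16,w{\left(-5 \right)} \right)} - 519118 = 11 - 519118 = -519107$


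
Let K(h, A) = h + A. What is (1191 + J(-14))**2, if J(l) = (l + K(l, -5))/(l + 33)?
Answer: 510579216/361 ≈ 1.4143e+6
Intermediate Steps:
K(h, A) = A + h
J(l) = (-5 + 2*l)/(33 + l) (J(l) = (l + (-5 + l))/(l + 33) = (-5 + 2*l)/(33 + l))
(1191 + J(-14))**2 = (1191 + (-5 + 2*(-14))/(33 - 14))**2 = (1191 + (-5 - 28)/19)**2 = (1191 + (1/19)*(-33))**2 = (1191 - 33/19)**2 = (22596/19)**2 = 510579216/361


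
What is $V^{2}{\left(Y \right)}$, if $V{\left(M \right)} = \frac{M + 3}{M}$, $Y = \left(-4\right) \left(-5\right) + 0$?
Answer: $\frac{529}{400} \approx 1.3225$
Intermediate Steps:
$Y = 20$ ($Y = 20 + 0 = 20$)
$V{\left(M \right)} = \frac{3 + M}{M}$
$V^{2}{\left(Y \right)} = \left(\frac{3 + 20}{20}\right)^{2} = \left(\frac{1}{20} \cdot 23\right)^{2} = \left(\frac{23}{20}\right)^{2} = \frac{529}{400}$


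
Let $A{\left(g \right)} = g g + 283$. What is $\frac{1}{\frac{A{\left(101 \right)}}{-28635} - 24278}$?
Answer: $- \frac{28635}{695211014} \approx -4.1189 \cdot 10^{-5}$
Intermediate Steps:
$A{\left(g \right)} = 283 + g^{2}$ ($A{\left(g \right)} = g^{2} + 283 = 283 + g^{2}$)
$\frac{1}{\frac{A{\left(101 \right)}}{-28635} - 24278} = \frac{1}{\frac{283 + 101^{2}}{-28635} - 24278} = \frac{1}{\left(283 + 10201\right) \left(- \frac{1}{28635}\right) - 24278} = \frac{1}{10484 \left(- \frac{1}{28635}\right) - 24278} = \frac{1}{- \frac{10484}{28635} - 24278} = \frac{1}{- \frac{695211014}{28635}} = - \frac{28635}{695211014}$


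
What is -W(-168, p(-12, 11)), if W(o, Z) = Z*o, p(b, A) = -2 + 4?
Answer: 336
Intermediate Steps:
p(b, A) = 2
-W(-168, p(-12, 11)) = -2*(-168) = -1*(-336) = 336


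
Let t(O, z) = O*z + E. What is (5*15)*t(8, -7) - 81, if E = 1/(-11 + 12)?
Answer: -4206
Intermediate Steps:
E = 1 (E = 1/1 = 1)
t(O, z) = 1 + O*z (t(O, z) = O*z + 1 = 1 + O*z)
(5*15)*t(8, -7) - 81 = (5*15)*(1 + 8*(-7)) - 81 = 75*(1 - 56) - 81 = 75*(-55) - 81 = -4125 - 81 = -4206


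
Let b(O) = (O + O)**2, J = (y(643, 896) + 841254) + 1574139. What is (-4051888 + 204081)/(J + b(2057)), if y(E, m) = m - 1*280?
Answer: -3847807/19341005 ≈ -0.19895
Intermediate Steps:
y(E, m) = -280 + m (y(E, m) = m - 280 = -280 + m)
J = 2416009 (J = ((-280 + 896) + 841254) + 1574139 = (616 + 841254) + 1574139 = 841870 + 1574139 = 2416009)
b(O) = 4*O**2 (b(O) = (2*O)**2 = 4*O**2)
(-4051888 + 204081)/(J + b(2057)) = (-4051888 + 204081)/(2416009 + 4*2057**2) = -3847807/(2416009 + 4*4231249) = -3847807/(2416009 + 16924996) = -3847807/19341005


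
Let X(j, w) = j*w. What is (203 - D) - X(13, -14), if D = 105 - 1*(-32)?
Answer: 248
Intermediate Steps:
D = 137 (D = 105 + 32 = 137)
(203 - D) - X(13, -14) = (203 - 1*137) - 13*(-14) = (203 - 137) - 1*(-182) = 66 + 182 = 248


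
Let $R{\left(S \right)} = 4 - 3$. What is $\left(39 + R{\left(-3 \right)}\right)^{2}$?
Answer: $1600$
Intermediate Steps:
$R{\left(S \right)} = 1$ ($R{\left(S \right)} = 4 - 3 = 1$)
$\left(39 + R{\left(-3 \right)}\right)^{2} = \left(39 + 1\right)^{2} = 40^{2} = 1600$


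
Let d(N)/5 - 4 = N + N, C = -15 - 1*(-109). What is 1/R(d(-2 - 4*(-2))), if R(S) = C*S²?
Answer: 1/601600 ≈ 1.6622e-6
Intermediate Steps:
C = 94 (C = -15 + 109 = 94)
d(N) = 20 + 10*N (d(N) = 20 + 5*(N + N) = 20 + 5*(2*N) = 20 + 10*N)
R(S) = 94*S²
1/R(d(-2 - 4*(-2))) = 1/(94*(20 + 10*(-2 - 4*(-2)))²) = 1/(94*(20 + 10*(-2 + 8))²) = 1/(94*(20 + 10*6)²) = 1/(94*(20 + 60)²) = 1/(94*80²) = 1/(94*6400) = 1/601600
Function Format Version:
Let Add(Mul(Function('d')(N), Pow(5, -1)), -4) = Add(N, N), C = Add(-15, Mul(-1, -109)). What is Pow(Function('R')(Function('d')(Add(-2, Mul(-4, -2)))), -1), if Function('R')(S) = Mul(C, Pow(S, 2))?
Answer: Rational(1, 601600) ≈ 1.6622e-6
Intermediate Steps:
C = 94 (C = Add(-15, 109) = 94)
Function('d')(N) = Add(20, Mul(10, N)) (Function('d')(N) = Add(20, Mul(5, Add(N, N))) = Add(20, Mul(5, Mul(2, N))) = Add(20, Mul(10, N)))
Function('R')(S) = Mul(94, Pow(S, 2))
Pow(Function('R')(Function('d')(Add(-2, Mul(-4, -2)))), -1) = Pow(Mul(94, Pow(Add(20, Mul(10, Add(-2, Mul(-4, -2)))), 2)), -1) = Pow(Mul(94, Pow(Add(20, Mul(10, Add(-2, 8))), 2)), -1) = Pow(Mul(94, Pow(Add(20, Mul(10, 6)), 2)), -1) = Pow(Mul(94, Pow(Add(20, 60), 2)), -1) = Pow(Mul(94, Pow(80, 2)), -1) = Pow(Mul(94, 6400), -1) = Pow(601600, -1) = Rational(1, 601600)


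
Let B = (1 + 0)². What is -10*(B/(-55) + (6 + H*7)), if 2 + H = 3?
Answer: -1428/11 ≈ -129.82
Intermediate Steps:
H = 1 (H = -2 + 3 = 1)
B = 1 (B = 1² = 1)
-10*(B/(-55) + (6 + H*7)) = -10*(1/(-55) + (6 + 1*7)) = -10*(1*(-1/55) + (6 + 7)) = -10*(-1/55 + 13) = -10*714/55 = -1428/11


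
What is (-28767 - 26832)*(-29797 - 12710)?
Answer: 2363346693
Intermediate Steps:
(-28767 - 26832)*(-29797 - 12710) = -55599*(-42507) = 2363346693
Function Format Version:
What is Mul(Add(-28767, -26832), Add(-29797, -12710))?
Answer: 2363346693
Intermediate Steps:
Mul(Add(-28767, -26832), Add(-29797, -12710)) = Mul(-55599, -42507) = 2363346693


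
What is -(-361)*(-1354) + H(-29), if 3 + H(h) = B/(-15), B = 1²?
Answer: -7331956/15 ≈ -4.8880e+5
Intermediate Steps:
B = 1
H(h) = -46/15 (H(h) = -3 + 1/(-15) = -3 + 1*(-1/15) = -3 - 1/15 = -46/15)
-(-361)*(-1354) + H(-29) = -(-361)*(-1354) - 46/15 = -361*1354 - 46/15 = -488794 - 46/15 = -7331956/15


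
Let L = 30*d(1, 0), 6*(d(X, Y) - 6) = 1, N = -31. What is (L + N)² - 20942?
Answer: 2774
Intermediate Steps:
d(X, Y) = 37/6 (d(X, Y) = 6 + (⅙)*1 = 6 + ⅙ = 37/6)
L = 185 (L = 30*(37/6) = 185)
(L + N)² - 20942 = (185 - 31)² - 20942 = 154² - 20942 = 23716 - 20942 = 2774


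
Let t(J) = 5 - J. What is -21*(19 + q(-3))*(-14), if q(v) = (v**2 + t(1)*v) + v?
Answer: 3822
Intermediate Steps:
q(v) = v**2 + 5*v (q(v) = (v**2 + (5 - 1*1)*v) + v = (v**2 + (5 - 1)*v) + v = (v**2 + 4*v) + v = v**2 + 5*v)
-21*(19 + q(-3))*(-14) = -21*(19 - 3*(5 - 3))*(-14) = -21*(19 - 3*2)*(-14) = -21*(19 - 6)*(-14) = -21*13*(-14) = -273*(-14) = 3822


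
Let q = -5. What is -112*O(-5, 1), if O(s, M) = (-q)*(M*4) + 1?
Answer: -2352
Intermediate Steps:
O(s, M) = 1 + 20*M (O(s, M) = (-1*(-5))*(M*4) + 1 = 5*(4*M) + 1 = 20*M + 1 = 1 + 20*M)
-112*O(-5, 1) = -112*(1 + 20*1) = -112*(1 + 20) = -112*21 = -2352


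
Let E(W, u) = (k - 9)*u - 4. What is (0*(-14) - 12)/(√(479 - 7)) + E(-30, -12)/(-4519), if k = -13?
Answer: -260/4519 - 3*√118/59 ≈ -0.60988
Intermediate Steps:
E(W, u) = -4 - 22*u (E(W, u) = (-13 - 9)*u - 4 = -22*u - 4 = -4 - 22*u)
(0*(-14) - 12)/(√(479 - 7)) + E(-30, -12)/(-4519) = (0*(-14) - 12)/(√(479 - 7)) + (-4 - 22*(-12))/(-4519) = (0 - 12)/(√472) + (-4 + 264)*(-1/4519) = -12*√118/236 + 260*(-1/4519) = -3*√118/59 - 260/4519 = -260/4519 - 3*√118/59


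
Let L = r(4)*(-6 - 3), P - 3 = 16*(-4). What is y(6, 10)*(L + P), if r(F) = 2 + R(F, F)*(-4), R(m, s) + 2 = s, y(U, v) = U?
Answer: -42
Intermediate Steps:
R(m, s) = -2 + s
P = -61 (P = 3 + 16*(-4) = 3 - 64 = -61)
r(F) = 10 - 4*F (r(F) = 2 + (-2 + F)*(-4) = 2 + (8 - 4*F) = 10 - 4*F)
L = 54 (L = (10 - 4*4)*(-6 - 3) = (10 - 16)*(-9) = -6*(-9) = 54)
y(6, 10)*(L + P) = 6*(54 - 61) = 6*(-7) = -42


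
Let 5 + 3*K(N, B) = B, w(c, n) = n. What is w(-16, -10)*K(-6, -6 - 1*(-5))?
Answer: 20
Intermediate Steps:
K(N, B) = -5/3 + B/3
w(-16, -10)*K(-6, -6 - 1*(-5)) = -10*(-5/3 + (-6 - 1*(-5))/3) = -10*(-5/3 + (-6 + 5)/3) = -10*(-5/3 + (⅓)*(-1)) = -10*(-5/3 - ⅓) = -10*(-2) = 20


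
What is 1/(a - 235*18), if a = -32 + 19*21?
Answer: -1/3863 ≈ -0.00025887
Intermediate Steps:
a = 367 (a = -32 + 399 = 367)
1/(a - 235*18) = 1/(367 - 235*18) = 1/(367 - 4230) = 1/(-3863) = -1/3863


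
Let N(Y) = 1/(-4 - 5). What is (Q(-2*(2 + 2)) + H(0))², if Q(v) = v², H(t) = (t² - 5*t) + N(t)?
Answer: 330625/81 ≈ 4081.8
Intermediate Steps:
N(Y) = -⅑ (N(Y) = 1/(-9) = -⅑)
H(t) = -⅑ + t² - 5*t (H(t) = (t² - 5*t) - ⅑ = -⅑ + t² - 5*t)
(Q(-2*(2 + 2)) + H(0))² = ((-2*(2 + 2))² + (-⅑ + 0² - 5*0))² = ((-2*4)² + (-⅑ + 0 + 0))² = ((-8)² - ⅑)² = (64 - ⅑)² = (575/9)² = 330625/81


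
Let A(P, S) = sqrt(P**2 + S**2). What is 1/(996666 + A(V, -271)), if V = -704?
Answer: 996666/993342546499 - sqrt(569057)/993342546499 ≈ 1.0026e-6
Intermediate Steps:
1/(996666 + A(V, -271)) = 1/(996666 + sqrt((-704)**2 + (-271)**2)) = 1/(996666 + sqrt(495616 + 73441)) = 1/(996666 + sqrt(569057))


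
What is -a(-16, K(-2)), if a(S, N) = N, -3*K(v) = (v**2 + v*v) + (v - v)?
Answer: 8/3 ≈ 2.6667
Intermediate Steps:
K(v) = -2*v**2/3 (K(v) = -((v**2 + v*v) + (v - v))/3 = -((v**2 + v**2) + 0)/3 = -(2*v**2 + 0)/3 = -2*v**2/3)
-a(-16, K(-2)) = -(-2)*(-2)**2/3 = -(-2)*4/3 = -1*(-8/3) = 8/3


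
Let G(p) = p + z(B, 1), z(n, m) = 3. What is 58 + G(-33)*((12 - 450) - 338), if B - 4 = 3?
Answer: 23338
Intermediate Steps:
B = 7 (B = 4 + 3 = 7)
G(p) = 3 + p (G(p) = p + 3 = 3 + p)
58 + G(-33)*((12 - 450) - 338) = 58 + (3 - 33)*((12 - 450) - 338) = 58 - 30*(-438 - 338) = 58 - 30*(-776) = 58 + 23280 = 23338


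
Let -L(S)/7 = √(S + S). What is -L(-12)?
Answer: 14*I*√6 ≈ 34.293*I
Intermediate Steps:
L(S) = -7*√2*√S (L(S) = -7*√(S + S) = -7*√2*√S)
-L(-12) = -(-7)*√2*√(-12) = -(-7)*√2*2*I*√3 = -(-14)*I*√6 = 14*I*√6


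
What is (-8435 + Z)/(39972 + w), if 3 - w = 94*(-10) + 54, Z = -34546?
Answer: -42981/40861 ≈ -1.0519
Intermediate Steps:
w = 889 (w = 3 - (94*(-10) + 54) = 3 - (-940 + 54) = 3 - 1*(-886) = 3 + 886 = 889)
(-8435 + Z)/(39972 + w) = (-8435 - 34546)/(39972 + 889) = -42981/40861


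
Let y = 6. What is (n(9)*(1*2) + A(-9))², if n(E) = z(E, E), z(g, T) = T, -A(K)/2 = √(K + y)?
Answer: 312 - 72*I*√3 ≈ 312.0 - 124.71*I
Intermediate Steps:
A(K) = -2*√(6 + K) (A(K) = -2*√(K + 6) = -2*√(6 + K))
n(E) = E
(n(9)*(1*2) + A(-9))² = (9*(1*2) - 2*√(6 - 9))² = (9*2 - 2*I*√3)² = (18 - 2*I*√3)²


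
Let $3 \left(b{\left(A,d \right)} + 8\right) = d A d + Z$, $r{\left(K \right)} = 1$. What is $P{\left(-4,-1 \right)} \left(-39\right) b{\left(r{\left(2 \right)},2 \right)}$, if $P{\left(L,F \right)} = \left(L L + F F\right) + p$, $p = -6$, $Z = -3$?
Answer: $3289$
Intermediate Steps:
$P{\left(L,F \right)} = -6 + F^{2} + L^{2}$ ($P{\left(L,F \right)} = \left(L L + F F\right) - 6 = \left(L^{2} + F^{2}\right) - 6 = \left(F^{2} + L^{2}\right) - 6 = -6 + F^{2} + L^{2}$)
$b{\left(A,d \right)} = -9 + \frac{A d^{2}}{3}$ ($b{\left(A,d \right)} = -8 + \frac{d A d - 3}{3} = -8 + \frac{A d d - 3}{3} = -8 + \frac{A d^{2} - 3}{3} = -8 + \frac{-3 + A d^{2}}{3} = -8 + \left(-1 + \frac{A d^{2}}{3}\right) = -9 + \frac{A d^{2}}{3}$)
$P{\left(-4,-1 \right)} \left(-39\right) b{\left(r{\left(2 \right)},2 \right)} = \left(-6 + \left(-1\right)^{2} + \left(-4\right)^{2}\right) \left(-39\right) \left(-9 + \frac{1}{3} \cdot 1 \cdot 2^{2}\right) = \left(-6 + 1 + 16\right) \left(-39\right) \left(-9 + \frac{1}{3} \cdot 1 \cdot 4\right) = 11 \left(-39\right) \left(-9 + \frac{4}{3}\right) = \left(-429\right) \left(- \frac{23}{3}\right) = 3289$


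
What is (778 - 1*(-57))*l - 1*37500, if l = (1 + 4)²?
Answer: -16625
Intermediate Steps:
l = 25 (l = 5² = 25)
(778 - 1*(-57))*l - 1*37500 = (778 - 1*(-57))*25 - 1*37500 = (778 + 57)*25 - 37500 = 835*25 - 37500 = 20875 - 37500 = -16625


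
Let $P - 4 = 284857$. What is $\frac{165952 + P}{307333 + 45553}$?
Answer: $\frac{450813}{352886} \approx 1.2775$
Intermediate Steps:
$P = 284861$ ($P = 4 + 284857 = 284861$)
$\frac{165952 + P}{307333 + 45553} = \frac{165952 + 284861}{307333 + 45553} = \frac{450813}{352886}$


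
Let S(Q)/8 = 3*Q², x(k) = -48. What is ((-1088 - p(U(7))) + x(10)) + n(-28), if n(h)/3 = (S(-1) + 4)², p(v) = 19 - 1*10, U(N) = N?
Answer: 1207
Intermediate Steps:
p(v) = 9 (p(v) = 19 - 10 = 9)
S(Q) = 24*Q² (S(Q) = 8*(3*Q²) = 24*Q²)
n(h) = 2352 (n(h) = 3*(24*(-1)² + 4)² = 3*(24*1 + 4)² = 3*(24 + 4)² = 3*28² = 3*784 = 2352)
((-1088 - p(U(7))) + x(10)) + n(-28) = ((-1088 - 1*9) - 48) + 2352 = ((-1088 - 9) - 48) + 2352 = (-1097 - 48) + 2352 = -1145 + 2352 = 1207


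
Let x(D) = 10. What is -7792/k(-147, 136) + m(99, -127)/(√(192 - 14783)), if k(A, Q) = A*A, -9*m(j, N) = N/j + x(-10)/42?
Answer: -7792/21609 - 724*I*√14591/91004067 ≈ -0.36059 - 0.00096099*I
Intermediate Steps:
m(j, N) = -5/189 - N/(9*j) (m(j, N) = -(N/j + 10/42)/9 = -(N/j + 10*(1/42))/9 = -(N/j + 5/21)/9 = -(5/21 + N/j)/9 = -5/189 - N/(9*j))
k(A, Q) = A²
-7792/k(-147, 136) + m(99, -127)/(√(192 - 14783)) = -7792/((-147)²) + (-5/189 - ⅑*(-127)/99)/(√(192 - 14783)) = -7792/21609 + (-5/189 - ⅑*(-127)*1/99)/(√(-14591)) = -7792*1/21609 + (-5/189 + 127/891)/((I*√14591)) = -7792/21609 + 724*(-I*√14591/14591)/6237 = -7792/21609 - 724*I*√14591/91004067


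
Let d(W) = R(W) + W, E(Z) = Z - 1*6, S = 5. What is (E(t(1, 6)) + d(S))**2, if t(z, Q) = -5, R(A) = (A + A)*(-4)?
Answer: 2116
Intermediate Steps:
R(A) = -8*A (R(A) = (2*A)*(-4) = -8*A)
E(Z) = -6 + Z (E(Z) = Z - 6 = -6 + Z)
d(W) = -7*W (d(W) = -8*W + W = -7*W)
(E(t(1, 6)) + d(S))**2 = ((-6 - 5) - 7*5)**2 = (-11 - 35)**2 = (-46)**2 = 2116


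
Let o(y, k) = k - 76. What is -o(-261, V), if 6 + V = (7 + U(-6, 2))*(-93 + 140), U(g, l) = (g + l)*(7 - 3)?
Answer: 505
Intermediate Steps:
U(g, l) = 4*g + 4*l (U(g, l) = (g + l)*4 = 4*g + 4*l)
V = -429 (V = -6 + (7 + (4*(-6) + 4*2))*(-93 + 140) = -6 + (7 + (-24 + 8))*47 = -6 + (7 - 16)*47 = -6 - 9*47 = -6 - 423 = -429)
o(y, k) = -76 + k
-o(-261, V) = -(-76 - 429) = -1*(-505) = 505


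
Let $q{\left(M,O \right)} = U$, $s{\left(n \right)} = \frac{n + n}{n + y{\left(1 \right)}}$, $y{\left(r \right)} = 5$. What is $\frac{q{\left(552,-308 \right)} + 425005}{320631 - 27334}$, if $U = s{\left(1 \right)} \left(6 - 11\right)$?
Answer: $\frac{1275010}{879891} \approx 1.4491$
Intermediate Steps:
$s{\left(n \right)} = \frac{2 n}{5 + n}$ ($s{\left(n \right)} = \frac{n + n}{n + 5} = \frac{2 n}{5 + n}$)
$U = - \frac{5}{3}$ ($U = 2 \cdot 1 \frac{1}{5 + 1} \left(6 - 11\right) = 2 \cdot 1 \cdot \frac{1}{6} \left(-5\right) = \frac{1}{3} \left(-5\right) = - \frac{5}{3} \approx -1.6667$)
$q{\left(M,O \right)} = - \frac{5}{3}$
$\frac{q{\left(552,-308 \right)} + 425005}{320631 - 27334} = \frac{- \frac{5}{3} + 425005}{320631 - 27334} = \frac{1275010}{3 \cdot 293297} = \frac{1275010}{3} \cdot \frac{1}{293297} = \frac{1275010}{879891}$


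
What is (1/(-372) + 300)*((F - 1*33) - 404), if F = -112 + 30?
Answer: -19306627/124 ≈ -1.5570e+5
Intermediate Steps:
F = -82
(1/(-372) + 300)*((F - 1*33) - 404) = (1/(-372) + 300)*((-82 - 1*33) - 404) = (-1/372 + 300)*((-82 - 33) - 404) = 111599*(-115 - 404)/372 = (111599/372)*(-519) = -19306627/124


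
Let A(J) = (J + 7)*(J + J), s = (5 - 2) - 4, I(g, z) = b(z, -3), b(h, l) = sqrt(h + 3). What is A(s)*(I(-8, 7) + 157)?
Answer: -1884 - 12*sqrt(10) ≈ -1921.9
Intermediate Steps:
b(h, l) = sqrt(3 + h)
I(g, z) = sqrt(3 + z)
s = -1 (s = 3 - 4 = -1)
A(J) = 2*J*(7 + J) (A(J) = (7 + J)*(2*J) = 2*J*(7 + J))
A(s)*(I(-8, 7) + 157) = (2*(-1)*(7 - 1))*(sqrt(3 + 7) + 157) = (2*(-1)*6)*(sqrt(10) + 157) = -12*(157 + sqrt(10)) = -1884 - 12*sqrt(10)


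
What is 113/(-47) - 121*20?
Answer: -113853/47 ≈ -2422.4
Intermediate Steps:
113/(-47) - 121*20 = 113*(-1/47) - 2420 = -113/47 - 2420 = -113853/47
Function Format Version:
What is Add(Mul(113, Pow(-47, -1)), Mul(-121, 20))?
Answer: Rational(-113853, 47) ≈ -2422.4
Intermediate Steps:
Add(Mul(113, Pow(-47, -1)), Mul(-121, 20)) = Add(Mul(113, Rational(-1, 47)), -2420) = Add(Rational(-113, 47), -2420) = Rational(-113853, 47)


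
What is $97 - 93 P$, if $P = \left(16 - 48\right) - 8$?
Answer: $3817$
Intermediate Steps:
$P = -40$ ($P = -32 - 8 = -40$)
$97 - 93 P = 97 - -3720 = 97 + 3720 = 3817$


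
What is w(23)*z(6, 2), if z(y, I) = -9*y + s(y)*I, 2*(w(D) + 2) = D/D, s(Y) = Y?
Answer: 63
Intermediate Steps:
w(D) = -3/2 (w(D) = -2 + (D/D)/2 = -2 + (½)*1 = -2 + ½ = -3/2)
z(y, I) = -9*y + I*y (z(y, I) = -9*y + y*I = -9*y + I*y)
w(23)*z(6, 2) = -9*(-9 + 2) = -9*(-7) = -3/2*(-42) = 63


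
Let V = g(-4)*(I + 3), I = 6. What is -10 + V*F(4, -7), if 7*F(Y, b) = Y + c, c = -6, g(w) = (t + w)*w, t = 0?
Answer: -358/7 ≈ -51.143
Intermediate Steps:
g(w) = w**2 (g(w) = (0 + w)*w = w*w = w**2)
F(Y, b) = -6/7 + Y/7 (F(Y, b) = (Y - 6)/7 = (-6 + Y)/7 = -6/7 + Y/7)
V = 144 (V = (-4)**2*(6 + 3) = 16*9 = 144)
-10 + V*F(4, -7) = -10 + 144*(-6/7 + (1/7)*4) = -10 + 144*(-6/7 + 4/7) = -10 + 144*(-2/7) = -10 - 288/7 = -358/7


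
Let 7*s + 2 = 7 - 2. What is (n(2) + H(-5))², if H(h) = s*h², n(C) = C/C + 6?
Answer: 15376/49 ≈ 313.80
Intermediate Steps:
s = 3/7 (s = -2/7 + (7 - 2)/7 = -2/7 + (⅐)*5 = -2/7 + 5/7 = 3/7 ≈ 0.42857)
n(C) = 7 (n(C) = 1 + 6 = 7)
H(h) = 3*h²/7
(n(2) + H(-5))² = (7 + (3/7)*(-5)²)² = (7 + (3/7)*25)² = (7 + 75/7)² = (124/7)² = 15376/49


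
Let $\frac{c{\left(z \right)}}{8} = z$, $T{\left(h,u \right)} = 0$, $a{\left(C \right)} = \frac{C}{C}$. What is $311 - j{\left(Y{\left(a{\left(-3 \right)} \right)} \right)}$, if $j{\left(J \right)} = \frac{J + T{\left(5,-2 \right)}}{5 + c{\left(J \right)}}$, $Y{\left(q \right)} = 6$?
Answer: $\frac{16477}{53} \approx 310.89$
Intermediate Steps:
$a{\left(C \right)} = 1$
$c{\left(z \right)} = 8 z$
$j{\left(J \right)} = \frac{J}{5 + 8 J}$ ($j{\left(J \right)} = \frac{J + 0}{5 + 8 J} = \frac{J}{5 + 8 J}$)
$311 - j{\left(Y{\left(a{\left(-3 \right)} \right)} \right)} = 311 - \frac{6}{5 + 8 \cdot 6} = 311 - \frac{6}{5 + 48} = 311 - \frac{6}{53} = \frac{16477}{53}$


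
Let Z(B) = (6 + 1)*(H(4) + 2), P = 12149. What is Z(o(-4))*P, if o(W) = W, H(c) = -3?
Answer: -85043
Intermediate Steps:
Z(B) = -7 (Z(B) = (6 + 1)*(-3 + 2) = 7*(-1) = -7)
Z(o(-4))*P = -7*12149 = -85043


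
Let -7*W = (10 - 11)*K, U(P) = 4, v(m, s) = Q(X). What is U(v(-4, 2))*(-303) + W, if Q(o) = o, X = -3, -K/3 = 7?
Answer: -1215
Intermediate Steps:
K = -21 (K = -3*7 = -21)
v(m, s) = -3
W = -3 (W = -(10 - 11)*(-21)/7 = -(-1)*(-21)/7 = -1/7*21 = -3)
U(v(-4, 2))*(-303) + W = 4*(-303) - 3 = -1212 - 3 = -1215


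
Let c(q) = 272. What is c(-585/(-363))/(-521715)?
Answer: -272/521715 ≈ -0.00052136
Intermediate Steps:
c(-585/(-363))/(-521715) = 272/(-521715) = 272*(-1/521715) = -272/521715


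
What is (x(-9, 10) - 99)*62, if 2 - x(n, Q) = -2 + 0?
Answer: -5890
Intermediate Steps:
x(n, Q) = 4 (x(n, Q) = 2 - (-2 + 0) = 2 - 1*(-2) = 2 + 2 = 4)
(x(-9, 10) - 99)*62 = (4 - 99)*62 = -95*62 = -5890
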